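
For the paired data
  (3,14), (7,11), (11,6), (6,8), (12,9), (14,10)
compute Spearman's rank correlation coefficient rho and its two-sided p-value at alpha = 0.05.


Step 1: Rank x and y separately (midranks; no ties here).
rank(x): 3->1, 7->3, 11->4, 6->2, 12->5, 14->6
rank(y): 14->6, 11->5, 6->1, 8->2, 9->3, 10->4
Step 2: d_i = R_x(i) - R_y(i); compute d_i^2.
  (1-6)^2=25, (3-5)^2=4, (4-1)^2=9, (2-2)^2=0, (5-3)^2=4, (6-4)^2=4
sum(d^2) = 46.
Step 3: rho = 1 - 6*46 / (6*(6^2 - 1)) = 1 - 276/210 = -0.314286.
Step 4: Under H0, t = rho * sqrt((n-2)/(1-rho^2)) = -0.6621 ~ t(4).
Step 5: Two-sided p-value from the t-distribution with 4 df = 0.544093.
Step 6: alpha = 0.05. fail to reject H0.

rho = -0.3143, p = 0.544093, fail to reject H0 at alpha = 0.05.


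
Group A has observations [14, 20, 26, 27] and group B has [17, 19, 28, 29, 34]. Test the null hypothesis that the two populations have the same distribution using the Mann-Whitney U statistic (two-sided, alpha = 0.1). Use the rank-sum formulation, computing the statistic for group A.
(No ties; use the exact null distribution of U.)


Step 1: Combine and sort all 9 observations; assign midranks.
sorted (value, group): (14,X), (17,Y), (19,Y), (20,X), (26,X), (27,X), (28,Y), (29,Y), (34,Y)
ranks: 14->1, 17->2, 19->3, 20->4, 26->5, 27->6, 28->7, 29->8, 34->9
Step 2: Rank sum for X: R1 = 1 + 4 + 5 + 6 = 16.
Step 3: U_X = R1 - n1(n1+1)/2 = 16 - 4*5/2 = 16 - 10 = 6.
       U_Y = n1*n2 - U_X = 20 - 6 = 14.
Step 4: No ties, so the exact null distribution of U (based on enumerating the C(9,4) = 126 equally likely rank assignments) gives the two-sided p-value.
Step 5: p-value = 0.412698; compare to alpha = 0.1. fail to reject H0.

U_X = 6, p = 0.412698, fail to reject H0 at alpha = 0.1.


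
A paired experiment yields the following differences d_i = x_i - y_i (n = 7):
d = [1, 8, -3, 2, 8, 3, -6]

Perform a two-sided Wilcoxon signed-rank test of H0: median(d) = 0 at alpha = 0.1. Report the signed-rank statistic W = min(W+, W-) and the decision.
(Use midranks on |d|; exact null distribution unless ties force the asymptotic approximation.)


Step 1: Drop any zero differences (none here) and take |d_i|.
|d| = [1, 8, 3, 2, 8, 3, 6]
Step 2: Midrank |d_i| (ties get averaged ranks).
ranks: |1|->1, |8|->6.5, |3|->3.5, |2|->2, |8|->6.5, |3|->3.5, |6|->5
Step 3: Attach original signs; sum ranks with positive sign and with negative sign.
W+ = 1 + 6.5 + 2 + 6.5 + 3.5 = 19.5
W- = 3.5 + 5 = 8.5
(Check: W+ + W- = 28 should equal n(n+1)/2 = 28.)
Step 4: Test statistic W = min(W+, W-) = 8.5.
Step 5: Ties in |d|, so use the tie-corrected normal approximation.
        E[W] = n(n+1)/4 = 7*8/4 = 14.
        Tie groups: |d|=3 (t=2), |d|=8 (t=2); sum(t^3 - t) = 12.
        Var[W] = n(n+1)(2n+1)/24 - sum(t^3-t)/48 = 840/24 - 12/48 = 34.75.
        z = (W - E[W]) / sqrt(Var[W]) = (8.5 - 14) / 5.8949 = -0.9330.
        Two-sided p = 2*Phi(z) = 0.350816.
Step 6: alpha = 0.1. fail to reject H0.

W+ = 19.5, W- = 8.5, W = min = 8.5, p = 0.350816, fail to reject H0.


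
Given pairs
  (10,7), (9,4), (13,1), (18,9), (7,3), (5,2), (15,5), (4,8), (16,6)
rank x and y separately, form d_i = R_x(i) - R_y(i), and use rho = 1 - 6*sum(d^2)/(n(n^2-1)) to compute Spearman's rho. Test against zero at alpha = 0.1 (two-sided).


Step 1: Rank x and y separately (midranks; no ties here).
rank(x): 10->5, 9->4, 13->6, 18->9, 7->3, 5->2, 15->7, 4->1, 16->8
rank(y): 7->7, 4->4, 1->1, 9->9, 3->3, 2->2, 5->5, 8->8, 6->6
Step 2: d_i = R_x(i) - R_y(i); compute d_i^2.
  (5-7)^2=4, (4-4)^2=0, (6-1)^2=25, (9-9)^2=0, (3-3)^2=0, (2-2)^2=0, (7-5)^2=4, (1-8)^2=49, (8-6)^2=4
sum(d^2) = 86.
Step 3: rho = 1 - 6*86 / (9*(9^2 - 1)) = 1 - 516/720 = 0.283333.
Step 4: Under H0, t = rho * sqrt((n-2)/(1-rho^2)) = 0.7817 ~ t(7).
Step 5: Two-sided p-value from the t-distribution with 7 df = 0.460030.
Step 6: alpha = 0.1. fail to reject H0.

rho = 0.2833, p = 0.460030, fail to reject H0 at alpha = 0.1.


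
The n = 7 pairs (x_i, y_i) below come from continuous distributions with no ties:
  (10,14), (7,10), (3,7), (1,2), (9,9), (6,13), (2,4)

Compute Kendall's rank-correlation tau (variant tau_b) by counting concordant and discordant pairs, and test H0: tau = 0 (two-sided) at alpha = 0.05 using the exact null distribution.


Step 1: Enumerate the 21 unordered pairs (i,j) with i<j and classify each by sign(x_j-x_i) * sign(y_j-y_i).
  (1,2):dx=-3,dy=-4->C; (1,3):dx=-7,dy=-7->C; (1,4):dx=-9,dy=-12->C; (1,5):dx=-1,dy=-5->C
  (1,6):dx=-4,dy=-1->C; (1,7):dx=-8,dy=-10->C; (2,3):dx=-4,dy=-3->C; (2,4):dx=-6,dy=-8->C
  (2,5):dx=+2,dy=-1->D; (2,6):dx=-1,dy=+3->D; (2,7):dx=-5,dy=-6->C; (3,4):dx=-2,dy=-5->C
  (3,5):dx=+6,dy=+2->C; (3,6):dx=+3,dy=+6->C; (3,7):dx=-1,dy=-3->C; (4,5):dx=+8,dy=+7->C
  (4,6):dx=+5,dy=+11->C; (4,7):dx=+1,dy=+2->C; (5,6):dx=-3,dy=+4->D; (5,7):dx=-7,dy=-5->C
  (6,7):dx=-4,dy=-9->C
Step 2: C = 18, D = 3, total pairs = 21.
Step 3: tau = (C - D)/(n(n-1)/2) = (18 - 3)/21 = 0.714286.
Step 4: Exact two-sided p-value (enumerate n! = 5040 permutations of y under H0): p = 0.030159.
Step 5: alpha = 0.05. reject H0.

tau_b = 0.7143 (C=18, D=3), p = 0.030159, reject H0.


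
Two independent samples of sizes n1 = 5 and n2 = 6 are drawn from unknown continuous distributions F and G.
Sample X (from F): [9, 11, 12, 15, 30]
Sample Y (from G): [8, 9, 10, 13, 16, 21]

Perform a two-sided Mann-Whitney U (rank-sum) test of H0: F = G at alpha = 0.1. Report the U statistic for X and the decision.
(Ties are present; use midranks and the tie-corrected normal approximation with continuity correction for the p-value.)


Step 1: Combine and sort all 11 observations; assign midranks.
sorted (value, group): (8,Y), (9,X), (9,Y), (10,Y), (11,X), (12,X), (13,Y), (15,X), (16,Y), (21,Y), (30,X)
ranks: 8->1, 9->2.5, 9->2.5, 10->4, 11->5, 12->6, 13->7, 15->8, 16->9, 21->10, 30->11
Step 2: Rank sum for X: R1 = 2.5 + 5 + 6 + 8 + 11 = 32.5.
Step 3: U_X = R1 - n1(n1+1)/2 = 32.5 - 5*6/2 = 32.5 - 15 = 17.5.
       U_Y = n1*n2 - U_X = 30 - 17.5 = 12.5.
Step 4: Ties are present, so use the tie-corrected normal approximation (with continuity correction) for the p-value.
Step 5: p-value = 0.714379; compare to alpha = 0.1. fail to reject H0.

U_X = 17.5, p = 0.714379, fail to reject H0 at alpha = 0.1.


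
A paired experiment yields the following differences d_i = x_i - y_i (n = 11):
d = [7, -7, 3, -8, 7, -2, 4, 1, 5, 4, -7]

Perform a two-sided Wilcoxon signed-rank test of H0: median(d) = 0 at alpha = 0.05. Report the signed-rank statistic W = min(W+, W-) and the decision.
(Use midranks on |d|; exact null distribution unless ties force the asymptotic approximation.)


Step 1: Drop any zero differences (none here) and take |d_i|.
|d| = [7, 7, 3, 8, 7, 2, 4, 1, 5, 4, 7]
Step 2: Midrank |d_i| (ties get averaged ranks).
ranks: |7|->8.5, |7|->8.5, |3|->3, |8|->11, |7|->8.5, |2|->2, |4|->4.5, |1|->1, |5|->6, |4|->4.5, |7|->8.5
Step 3: Attach original signs; sum ranks with positive sign and with negative sign.
W+ = 8.5 + 3 + 8.5 + 4.5 + 1 + 6 + 4.5 = 36
W- = 8.5 + 11 + 2 + 8.5 = 30
(Check: W+ + W- = 66 should equal n(n+1)/2 = 66.)
Step 4: Test statistic W = min(W+, W-) = 30.
Step 5: Ties in |d|, so use the tie-corrected normal approximation.
        E[W] = n(n+1)/4 = 11*12/4 = 33.
        Tie groups: |d|=4 (t=2), |d|=7 (t=4); sum(t^3 - t) = 66.
        Var[W] = n(n+1)(2n+1)/24 - sum(t^3-t)/48 = 3036/24 - 66/48 = 125.125.
        z = (W - E[W]) / sqrt(Var[W]) = (30 - 33) / 11.1859 = -0.2682.
        Two-sided p = 2*Phi(z) = 0.788550.
Step 6: alpha = 0.05. fail to reject H0.

W+ = 36, W- = 30, W = min = 30, p = 0.788550, fail to reject H0.


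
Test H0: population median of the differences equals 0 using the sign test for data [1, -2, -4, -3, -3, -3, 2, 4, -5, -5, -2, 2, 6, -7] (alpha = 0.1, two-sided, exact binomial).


Step 1: Discard zero differences. Original n = 14; n_eff = number of nonzero differences = 14.
Nonzero differences (with sign): +1, -2, -4, -3, -3, -3, +2, +4, -5, -5, -2, +2, +6, -7
Step 2: Count signs: positive = 5, negative = 9.
Step 3: Under H0: P(positive) = 0.5, so the number of positives S ~ Bin(14, 0.5).
Step 4: Two-sided exact p-value = sum of Bin(14,0.5) probabilities at or below the observed probability = 0.423950.
Step 5: alpha = 0.1. fail to reject H0.

n_eff = 14, pos = 5, neg = 9, p = 0.423950, fail to reject H0.


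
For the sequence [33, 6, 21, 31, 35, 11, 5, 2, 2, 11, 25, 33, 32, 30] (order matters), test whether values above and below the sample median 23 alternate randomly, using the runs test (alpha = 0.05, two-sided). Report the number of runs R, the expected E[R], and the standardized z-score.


Step 1: Compute median = 23; label A = above, B = below.
Labels in order: ABBAABBBBBAAAA  (n_A = 7, n_B = 7)
Step 2: Count runs R = 5.
Step 3: Under H0 (random ordering), E[R] = 2*n_A*n_B/(n_A+n_B) + 1 = 2*7*7/14 + 1 = 8.0000.
        Var[R] = 2*n_A*n_B*(2*n_A*n_B - n_A - n_B) / ((n_A+n_B)^2 * (n_A+n_B-1)) = 8232/2548 = 3.2308.
        SD[R] = 1.7974.
Step 4: Continuity-corrected z = (R + 0.5 - E[R]) / SD[R] = (5 + 0.5 - 8.0000) / 1.7974 = -1.3909.
Step 5: Two-sided p-value via normal approximation = 2*(1 - Phi(|z|)) = 0.164264.
Step 6: alpha = 0.05. fail to reject H0.

R = 5, z = -1.3909, p = 0.164264, fail to reject H0.


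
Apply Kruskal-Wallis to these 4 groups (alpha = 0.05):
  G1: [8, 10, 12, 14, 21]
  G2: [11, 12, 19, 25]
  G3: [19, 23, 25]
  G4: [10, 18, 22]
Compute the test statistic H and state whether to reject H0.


Step 1: Combine all N = 15 observations and assign midranks.
sorted (value, group, rank): (8,G1,1), (10,G1,2.5), (10,G4,2.5), (11,G2,4), (12,G1,5.5), (12,G2,5.5), (14,G1,7), (18,G4,8), (19,G2,9.5), (19,G3,9.5), (21,G1,11), (22,G4,12), (23,G3,13), (25,G2,14.5), (25,G3,14.5)
Step 2: Sum ranks within each group.
R_1 = 27 (n_1 = 5)
R_2 = 33.5 (n_2 = 4)
R_3 = 37 (n_3 = 3)
R_4 = 22.5 (n_4 = 3)
Step 3: H = 12/(N(N+1)) * sum(R_i^2/n_i) - 3(N+1)
     = 12/(15*16) * (27^2/5 + 33.5^2/4 + 37^2/3 + 22.5^2/3) - 3*16
     = 0.050000 * 1051.45 - 48
     = 4.572292.
Step 4: Ties present; correction factor C = 1 - 24/(15^3 - 15) = 0.992857. Corrected H = 4.572292 / 0.992857 = 4.605186.
Step 5: Under H0, H ~ chi^2(3); p-value = 0.203098.
Step 6: alpha = 0.05. fail to reject H0.

H = 4.6052, df = 3, p = 0.203098, fail to reject H0.


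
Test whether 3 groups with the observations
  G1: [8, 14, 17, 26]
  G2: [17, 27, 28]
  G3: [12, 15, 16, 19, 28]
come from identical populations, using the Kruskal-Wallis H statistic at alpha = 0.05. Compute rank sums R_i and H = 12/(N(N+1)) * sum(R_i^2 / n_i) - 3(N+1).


Step 1: Combine all N = 12 observations and assign midranks.
sorted (value, group, rank): (8,G1,1), (12,G3,2), (14,G1,3), (15,G3,4), (16,G3,5), (17,G1,6.5), (17,G2,6.5), (19,G3,8), (26,G1,9), (27,G2,10), (28,G2,11.5), (28,G3,11.5)
Step 2: Sum ranks within each group.
R_1 = 19.5 (n_1 = 4)
R_2 = 28 (n_2 = 3)
R_3 = 30.5 (n_3 = 5)
Step 3: H = 12/(N(N+1)) * sum(R_i^2/n_i) - 3(N+1)
     = 12/(12*13) * (19.5^2/4 + 28^2/3 + 30.5^2/5) - 3*13
     = 0.076923 * 542.446 - 39
     = 2.726603.
Step 4: Ties present; correction factor C = 1 - 12/(12^3 - 12) = 0.993007. Corrected H = 2.726603 / 0.993007 = 2.745804.
Step 5: Under H0, H ~ chi^2(2); p-value = 0.253371.
Step 6: alpha = 0.05. fail to reject H0.

H = 2.7458, df = 2, p = 0.253371, fail to reject H0.


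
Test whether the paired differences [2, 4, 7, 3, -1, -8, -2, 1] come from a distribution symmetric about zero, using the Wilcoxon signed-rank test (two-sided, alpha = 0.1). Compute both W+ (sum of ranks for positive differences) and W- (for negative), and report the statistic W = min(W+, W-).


Step 1: Drop any zero differences (none here) and take |d_i|.
|d| = [2, 4, 7, 3, 1, 8, 2, 1]
Step 2: Midrank |d_i| (ties get averaged ranks).
ranks: |2|->3.5, |4|->6, |7|->7, |3|->5, |1|->1.5, |8|->8, |2|->3.5, |1|->1.5
Step 3: Attach original signs; sum ranks with positive sign and with negative sign.
W+ = 3.5 + 6 + 7 + 5 + 1.5 = 23
W- = 1.5 + 8 + 3.5 = 13
(Check: W+ + W- = 36 should equal n(n+1)/2 = 36.)
Step 4: Test statistic W = min(W+, W-) = 13.
Step 5: Ties in |d|, so use the tie-corrected normal approximation.
        E[W] = n(n+1)/4 = 8*9/4 = 18.
        Tie groups: |d|=1 (t=2), |d|=2 (t=2); sum(t^3 - t) = 12.
        Var[W] = n(n+1)(2n+1)/24 - sum(t^3-t)/48 = 1224/24 - 12/48 = 50.75.
        z = (W - E[W]) / sqrt(Var[W]) = (13 - 18) / 7.1239 = -0.7019.
        Two-sided p = 2*Phi(z) = 0.482765.
Step 6: alpha = 0.1. fail to reject H0.

W+ = 23, W- = 13, W = min = 13, p = 0.482765, fail to reject H0.


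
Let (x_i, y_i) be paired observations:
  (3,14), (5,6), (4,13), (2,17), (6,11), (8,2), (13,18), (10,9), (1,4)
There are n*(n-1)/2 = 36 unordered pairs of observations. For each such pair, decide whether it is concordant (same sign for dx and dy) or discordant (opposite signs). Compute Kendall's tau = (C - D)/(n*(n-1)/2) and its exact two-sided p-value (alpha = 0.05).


Step 1: Enumerate the 36 unordered pairs (i,j) with i<j and classify each by sign(x_j-x_i) * sign(y_j-y_i).
  (1,2):dx=+2,dy=-8->D; (1,3):dx=+1,dy=-1->D; (1,4):dx=-1,dy=+3->D; (1,5):dx=+3,dy=-3->D
  (1,6):dx=+5,dy=-12->D; (1,7):dx=+10,dy=+4->C; (1,8):dx=+7,dy=-5->D; (1,9):dx=-2,dy=-10->C
  (2,3):dx=-1,dy=+7->D; (2,4):dx=-3,dy=+11->D; (2,5):dx=+1,dy=+5->C; (2,6):dx=+3,dy=-4->D
  (2,7):dx=+8,dy=+12->C; (2,8):dx=+5,dy=+3->C; (2,9):dx=-4,dy=-2->C; (3,4):dx=-2,dy=+4->D
  (3,5):dx=+2,dy=-2->D; (3,6):dx=+4,dy=-11->D; (3,7):dx=+9,dy=+5->C; (3,8):dx=+6,dy=-4->D
  (3,9):dx=-3,dy=-9->C; (4,5):dx=+4,dy=-6->D; (4,6):dx=+6,dy=-15->D; (4,7):dx=+11,dy=+1->C
  (4,8):dx=+8,dy=-8->D; (4,9):dx=-1,dy=-13->C; (5,6):dx=+2,dy=-9->D; (5,7):dx=+7,dy=+7->C
  (5,8):dx=+4,dy=-2->D; (5,9):dx=-5,dy=-7->C; (6,7):dx=+5,dy=+16->C; (6,8):dx=+2,dy=+7->C
  (6,9):dx=-7,dy=+2->D; (7,8):dx=-3,dy=-9->C; (7,9):dx=-12,dy=-14->C; (8,9):dx=-9,dy=-5->C
Step 2: C = 17, D = 19, total pairs = 36.
Step 3: tau = (C - D)/(n(n-1)/2) = (17 - 19)/36 = -0.055556.
Step 4: Exact two-sided p-value (enumerate n! = 362880 permutations of y under H0): p = 0.919455.
Step 5: alpha = 0.05. fail to reject H0.

tau_b = -0.0556 (C=17, D=19), p = 0.919455, fail to reject H0.


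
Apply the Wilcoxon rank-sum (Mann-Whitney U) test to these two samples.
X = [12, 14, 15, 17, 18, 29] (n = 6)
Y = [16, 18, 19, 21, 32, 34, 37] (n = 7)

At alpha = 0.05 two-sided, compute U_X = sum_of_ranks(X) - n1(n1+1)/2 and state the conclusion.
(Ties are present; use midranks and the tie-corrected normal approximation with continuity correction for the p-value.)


Step 1: Combine and sort all 13 observations; assign midranks.
sorted (value, group): (12,X), (14,X), (15,X), (16,Y), (17,X), (18,X), (18,Y), (19,Y), (21,Y), (29,X), (32,Y), (34,Y), (37,Y)
ranks: 12->1, 14->2, 15->3, 16->4, 17->5, 18->6.5, 18->6.5, 19->8, 21->9, 29->10, 32->11, 34->12, 37->13
Step 2: Rank sum for X: R1 = 1 + 2 + 3 + 5 + 6.5 + 10 = 27.5.
Step 3: U_X = R1 - n1(n1+1)/2 = 27.5 - 6*7/2 = 27.5 - 21 = 6.5.
       U_Y = n1*n2 - U_X = 42 - 6.5 = 35.5.
Step 4: Ties are present, so use the tie-corrected normal approximation (with continuity correction) for the p-value.
Step 5: p-value = 0.045204; compare to alpha = 0.05. reject H0.

U_X = 6.5, p = 0.045204, reject H0 at alpha = 0.05.


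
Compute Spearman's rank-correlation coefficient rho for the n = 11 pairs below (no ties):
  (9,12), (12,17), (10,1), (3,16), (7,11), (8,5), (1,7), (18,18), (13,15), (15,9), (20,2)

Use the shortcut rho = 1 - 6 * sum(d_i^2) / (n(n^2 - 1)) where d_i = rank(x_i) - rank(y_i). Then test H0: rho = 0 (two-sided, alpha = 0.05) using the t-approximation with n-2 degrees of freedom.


Step 1: Rank x and y separately (midranks; no ties here).
rank(x): 9->5, 12->7, 10->6, 3->2, 7->3, 8->4, 1->1, 18->10, 13->8, 15->9, 20->11
rank(y): 12->7, 17->10, 1->1, 16->9, 11->6, 5->3, 7->4, 18->11, 15->8, 9->5, 2->2
Step 2: d_i = R_x(i) - R_y(i); compute d_i^2.
  (5-7)^2=4, (7-10)^2=9, (6-1)^2=25, (2-9)^2=49, (3-6)^2=9, (4-3)^2=1, (1-4)^2=9, (10-11)^2=1, (8-8)^2=0, (9-5)^2=16, (11-2)^2=81
sum(d^2) = 204.
Step 3: rho = 1 - 6*204 / (11*(11^2 - 1)) = 1 - 1224/1320 = 0.072727.
Step 4: Under H0, t = rho * sqrt((n-2)/(1-rho^2)) = 0.2188 ~ t(9).
Step 5: Two-sided p-value from the t-distribution with 9 df = 0.831716.
Step 6: alpha = 0.05. fail to reject H0.

rho = 0.0727, p = 0.831716, fail to reject H0 at alpha = 0.05.


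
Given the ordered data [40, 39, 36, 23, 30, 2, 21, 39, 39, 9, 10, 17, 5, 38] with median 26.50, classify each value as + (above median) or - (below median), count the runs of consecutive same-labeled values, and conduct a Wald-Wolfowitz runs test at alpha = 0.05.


Step 1: Compute median = 26.50; label A = above, B = below.
Labels in order: AAABABBAABBBBA  (n_A = 7, n_B = 7)
Step 2: Count runs R = 7.
Step 3: Under H0 (random ordering), E[R] = 2*n_A*n_B/(n_A+n_B) + 1 = 2*7*7/14 + 1 = 8.0000.
        Var[R] = 2*n_A*n_B*(2*n_A*n_B - n_A - n_B) / ((n_A+n_B)^2 * (n_A+n_B-1)) = 8232/2548 = 3.2308.
        SD[R] = 1.7974.
Step 4: Continuity-corrected z = (R + 0.5 - E[R]) / SD[R] = (7 + 0.5 - 8.0000) / 1.7974 = -0.2782.
Step 5: Two-sided p-value via normal approximation = 2*(1 - Phi(|z|)) = 0.780879.
Step 6: alpha = 0.05. fail to reject H0.

R = 7, z = -0.2782, p = 0.780879, fail to reject H0.


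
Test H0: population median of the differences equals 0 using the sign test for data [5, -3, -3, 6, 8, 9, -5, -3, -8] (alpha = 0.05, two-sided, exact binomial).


Step 1: Discard zero differences. Original n = 9; n_eff = number of nonzero differences = 9.
Nonzero differences (with sign): +5, -3, -3, +6, +8, +9, -5, -3, -8
Step 2: Count signs: positive = 4, negative = 5.
Step 3: Under H0: P(positive) = 0.5, so the number of positives S ~ Bin(9, 0.5).
Step 4: Two-sided exact p-value = sum of Bin(9,0.5) probabilities at or below the observed probability = 1.000000.
Step 5: alpha = 0.05. fail to reject H0.

n_eff = 9, pos = 4, neg = 5, p = 1.000000, fail to reject H0.


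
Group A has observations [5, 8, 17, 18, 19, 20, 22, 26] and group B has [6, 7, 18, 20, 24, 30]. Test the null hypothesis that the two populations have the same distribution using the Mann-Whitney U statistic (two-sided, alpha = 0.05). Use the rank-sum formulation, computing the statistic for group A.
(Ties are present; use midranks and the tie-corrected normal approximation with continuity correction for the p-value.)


Step 1: Combine and sort all 14 observations; assign midranks.
sorted (value, group): (5,X), (6,Y), (7,Y), (8,X), (17,X), (18,X), (18,Y), (19,X), (20,X), (20,Y), (22,X), (24,Y), (26,X), (30,Y)
ranks: 5->1, 6->2, 7->3, 8->4, 17->5, 18->6.5, 18->6.5, 19->8, 20->9.5, 20->9.5, 22->11, 24->12, 26->13, 30->14
Step 2: Rank sum for X: R1 = 1 + 4 + 5 + 6.5 + 8 + 9.5 + 11 + 13 = 58.
Step 3: U_X = R1 - n1(n1+1)/2 = 58 - 8*9/2 = 58 - 36 = 22.
       U_Y = n1*n2 - U_X = 48 - 22 = 26.
Step 4: Ties are present, so use the tie-corrected normal approximation (with continuity correction) for the p-value.
Step 5: p-value = 0.846116; compare to alpha = 0.05. fail to reject H0.

U_X = 22, p = 0.846116, fail to reject H0 at alpha = 0.05.


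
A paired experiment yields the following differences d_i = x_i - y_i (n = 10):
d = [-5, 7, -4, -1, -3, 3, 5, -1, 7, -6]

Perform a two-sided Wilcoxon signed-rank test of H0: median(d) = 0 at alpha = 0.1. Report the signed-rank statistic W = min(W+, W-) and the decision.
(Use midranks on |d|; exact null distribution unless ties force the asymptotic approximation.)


Step 1: Drop any zero differences (none here) and take |d_i|.
|d| = [5, 7, 4, 1, 3, 3, 5, 1, 7, 6]
Step 2: Midrank |d_i| (ties get averaged ranks).
ranks: |5|->6.5, |7|->9.5, |4|->5, |1|->1.5, |3|->3.5, |3|->3.5, |5|->6.5, |1|->1.5, |7|->9.5, |6|->8
Step 3: Attach original signs; sum ranks with positive sign and with negative sign.
W+ = 9.5 + 3.5 + 6.5 + 9.5 = 29
W- = 6.5 + 5 + 1.5 + 3.5 + 1.5 + 8 = 26
(Check: W+ + W- = 55 should equal n(n+1)/2 = 55.)
Step 4: Test statistic W = min(W+, W-) = 26.
Step 5: Ties in |d|, so use the tie-corrected normal approximation.
        E[W] = n(n+1)/4 = 10*11/4 = 27.5.
        Tie groups: |d|=1 (t=2), |d|=3 (t=2), |d|=5 (t=2), |d|=7 (t=2); sum(t^3 - t) = 24.
        Var[W] = n(n+1)(2n+1)/24 - sum(t^3-t)/48 = 2310/24 - 24/48 = 95.75.
        z = (W - E[W]) / sqrt(Var[W]) = (26 - 27.5) / 9.7852 = -0.1533.
        Two-sided p = 2*Phi(z) = 0.878167.
Step 6: alpha = 0.1. fail to reject H0.

W+ = 29, W- = 26, W = min = 26, p = 0.878167, fail to reject H0.


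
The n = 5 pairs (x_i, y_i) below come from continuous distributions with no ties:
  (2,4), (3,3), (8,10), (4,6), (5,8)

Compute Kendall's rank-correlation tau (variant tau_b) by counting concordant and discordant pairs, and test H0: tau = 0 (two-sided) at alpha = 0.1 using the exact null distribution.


Step 1: Enumerate the 10 unordered pairs (i,j) with i<j and classify each by sign(x_j-x_i) * sign(y_j-y_i).
  (1,2):dx=+1,dy=-1->D; (1,3):dx=+6,dy=+6->C; (1,4):dx=+2,dy=+2->C; (1,5):dx=+3,dy=+4->C
  (2,3):dx=+5,dy=+7->C; (2,4):dx=+1,dy=+3->C; (2,5):dx=+2,dy=+5->C; (3,4):dx=-4,dy=-4->C
  (3,5):dx=-3,dy=-2->C; (4,5):dx=+1,dy=+2->C
Step 2: C = 9, D = 1, total pairs = 10.
Step 3: tau = (C - D)/(n(n-1)/2) = (9 - 1)/10 = 0.800000.
Step 4: Exact two-sided p-value (enumerate n! = 120 permutations of y under H0): p = 0.083333.
Step 5: alpha = 0.1. reject H0.

tau_b = 0.8000 (C=9, D=1), p = 0.083333, reject H0.


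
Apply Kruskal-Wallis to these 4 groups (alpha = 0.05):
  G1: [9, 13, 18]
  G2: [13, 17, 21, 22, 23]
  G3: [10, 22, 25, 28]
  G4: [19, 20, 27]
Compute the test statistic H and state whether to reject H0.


Step 1: Combine all N = 15 observations and assign midranks.
sorted (value, group, rank): (9,G1,1), (10,G3,2), (13,G1,3.5), (13,G2,3.5), (17,G2,5), (18,G1,6), (19,G4,7), (20,G4,8), (21,G2,9), (22,G2,10.5), (22,G3,10.5), (23,G2,12), (25,G3,13), (27,G4,14), (28,G3,15)
Step 2: Sum ranks within each group.
R_1 = 10.5 (n_1 = 3)
R_2 = 40 (n_2 = 5)
R_3 = 40.5 (n_3 = 4)
R_4 = 29 (n_4 = 3)
Step 3: H = 12/(N(N+1)) * sum(R_i^2/n_i) - 3(N+1)
     = 12/(15*16) * (10.5^2/3 + 40^2/5 + 40.5^2/4 + 29^2/3) - 3*16
     = 0.050000 * 1047.15 - 48
     = 4.357292.
Step 4: Ties present; correction factor C = 1 - 12/(15^3 - 15) = 0.996429. Corrected H = 4.357292 / 0.996429 = 4.372909.
Step 5: Under H0, H ~ chi^2(3); p-value = 0.223911.
Step 6: alpha = 0.05. fail to reject H0.

H = 4.3729, df = 3, p = 0.223911, fail to reject H0.


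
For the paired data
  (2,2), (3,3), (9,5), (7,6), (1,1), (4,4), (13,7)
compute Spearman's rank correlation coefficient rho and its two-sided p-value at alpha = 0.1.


Step 1: Rank x and y separately (midranks; no ties here).
rank(x): 2->2, 3->3, 9->6, 7->5, 1->1, 4->4, 13->7
rank(y): 2->2, 3->3, 5->5, 6->6, 1->1, 4->4, 7->7
Step 2: d_i = R_x(i) - R_y(i); compute d_i^2.
  (2-2)^2=0, (3-3)^2=0, (6-5)^2=1, (5-6)^2=1, (1-1)^2=0, (4-4)^2=0, (7-7)^2=0
sum(d^2) = 2.
Step 3: rho = 1 - 6*2 / (7*(7^2 - 1)) = 1 - 12/336 = 0.964286.
Step 4: Under H0, t = rho * sqrt((n-2)/(1-rho^2)) = 8.1408 ~ t(5).
Step 5: Two-sided p-value from the t-distribution with 5 df = 0.000454.
Step 6: alpha = 0.1. reject H0.

rho = 0.9643, p = 0.000454, reject H0 at alpha = 0.1.


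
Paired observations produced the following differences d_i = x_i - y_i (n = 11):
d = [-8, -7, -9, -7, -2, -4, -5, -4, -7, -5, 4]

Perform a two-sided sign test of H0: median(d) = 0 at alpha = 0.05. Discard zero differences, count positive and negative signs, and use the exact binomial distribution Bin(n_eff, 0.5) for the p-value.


Step 1: Discard zero differences. Original n = 11; n_eff = number of nonzero differences = 11.
Nonzero differences (with sign): -8, -7, -9, -7, -2, -4, -5, -4, -7, -5, +4
Step 2: Count signs: positive = 1, negative = 10.
Step 3: Under H0: P(positive) = 0.5, so the number of positives S ~ Bin(11, 0.5).
Step 4: Two-sided exact p-value = sum of Bin(11,0.5) probabilities at or below the observed probability = 0.011719.
Step 5: alpha = 0.05. reject H0.

n_eff = 11, pos = 1, neg = 10, p = 0.011719, reject H0.


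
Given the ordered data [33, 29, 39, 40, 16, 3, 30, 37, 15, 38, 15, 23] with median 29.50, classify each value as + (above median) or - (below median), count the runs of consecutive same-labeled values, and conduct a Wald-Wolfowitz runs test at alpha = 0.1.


Step 1: Compute median = 29.50; label A = above, B = below.
Labels in order: ABAABBAABABB  (n_A = 6, n_B = 6)
Step 2: Count runs R = 8.
Step 3: Under H0 (random ordering), E[R] = 2*n_A*n_B/(n_A+n_B) + 1 = 2*6*6/12 + 1 = 7.0000.
        Var[R] = 2*n_A*n_B*(2*n_A*n_B - n_A - n_B) / ((n_A+n_B)^2 * (n_A+n_B-1)) = 4320/1584 = 2.7273.
        SD[R] = 1.6514.
Step 4: Continuity-corrected z = (R - 0.5 - E[R]) / SD[R] = (8 - 0.5 - 7.0000) / 1.6514 = 0.3028.
Step 5: Two-sided p-value via normal approximation = 2*(1 - Phi(|z|)) = 0.762069.
Step 6: alpha = 0.1. fail to reject H0.

R = 8, z = 0.3028, p = 0.762069, fail to reject H0.


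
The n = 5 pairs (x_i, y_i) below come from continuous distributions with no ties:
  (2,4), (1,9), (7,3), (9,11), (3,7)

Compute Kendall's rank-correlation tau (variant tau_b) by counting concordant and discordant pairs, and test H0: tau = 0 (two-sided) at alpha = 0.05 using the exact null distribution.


Step 1: Enumerate the 10 unordered pairs (i,j) with i<j and classify each by sign(x_j-x_i) * sign(y_j-y_i).
  (1,2):dx=-1,dy=+5->D; (1,3):dx=+5,dy=-1->D; (1,4):dx=+7,dy=+7->C; (1,5):dx=+1,dy=+3->C
  (2,3):dx=+6,dy=-6->D; (2,4):dx=+8,dy=+2->C; (2,5):dx=+2,dy=-2->D; (3,4):dx=+2,dy=+8->C
  (3,5):dx=-4,dy=+4->D; (4,5):dx=-6,dy=-4->C
Step 2: C = 5, D = 5, total pairs = 10.
Step 3: tau = (C - D)/(n(n-1)/2) = (5 - 5)/10 = 0.000000.
Step 4: Exact two-sided p-value (enumerate n! = 120 permutations of y under H0): p = 1.000000.
Step 5: alpha = 0.05. fail to reject H0.

tau_b = 0.0000 (C=5, D=5), p = 1.000000, fail to reject H0.


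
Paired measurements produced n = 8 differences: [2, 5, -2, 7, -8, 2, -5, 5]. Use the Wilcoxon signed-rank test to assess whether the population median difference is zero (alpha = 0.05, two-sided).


Step 1: Drop any zero differences (none here) and take |d_i|.
|d| = [2, 5, 2, 7, 8, 2, 5, 5]
Step 2: Midrank |d_i| (ties get averaged ranks).
ranks: |2|->2, |5|->5, |2|->2, |7|->7, |8|->8, |2|->2, |5|->5, |5|->5
Step 3: Attach original signs; sum ranks with positive sign and with negative sign.
W+ = 2 + 5 + 7 + 2 + 5 = 21
W- = 2 + 8 + 5 = 15
(Check: W+ + W- = 36 should equal n(n+1)/2 = 36.)
Step 4: Test statistic W = min(W+, W-) = 15.
Step 5: Ties in |d|, so use the tie-corrected normal approximation.
        E[W] = n(n+1)/4 = 8*9/4 = 18.
        Tie groups: |d|=2 (t=3), |d|=5 (t=3); sum(t^3 - t) = 48.
        Var[W] = n(n+1)(2n+1)/24 - sum(t^3-t)/48 = 1224/24 - 48/48 = 50.
        z = (W - E[W]) / sqrt(Var[W]) = (15 - 18) / 7.0711 = -0.4243.
        Two-sided p = 2*Phi(z) = 0.671373.
Step 6: alpha = 0.05. fail to reject H0.

W+ = 21, W- = 15, W = min = 15, p = 0.671373, fail to reject H0.


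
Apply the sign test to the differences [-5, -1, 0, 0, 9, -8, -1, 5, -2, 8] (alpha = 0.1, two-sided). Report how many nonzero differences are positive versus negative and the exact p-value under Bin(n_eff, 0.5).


Step 1: Discard zero differences. Original n = 10; n_eff = number of nonzero differences = 8.
Nonzero differences (with sign): -5, -1, +9, -8, -1, +5, -2, +8
Step 2: Count signs: positive = 3, negative = 5.
Step 3: Under H0: P(positive) = 0.5, so the number of positives S ~ Bin(8, 0.5).
Step 4: Two-sided exact p-value = sum of Bin(8,0.5) probabilities at or below the observed probability = 0.726562.
Step 5: alpha = 0.1. fail to reject H0.

n_eff = 8, pos = 3, neg = 5, p = 0.726562, fail to reject H0.


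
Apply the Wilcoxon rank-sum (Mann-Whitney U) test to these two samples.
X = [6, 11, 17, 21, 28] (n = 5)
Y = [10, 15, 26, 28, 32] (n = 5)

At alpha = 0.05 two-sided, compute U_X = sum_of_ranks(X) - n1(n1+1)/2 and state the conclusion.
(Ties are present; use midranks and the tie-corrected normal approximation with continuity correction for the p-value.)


Step 1: Combine and sort all 10 observations; assign midranks.
sorted (value, group): (6,X), (10,Y), (11,X), (15,Y), (17,X), (21,X), (26,Y), (28,X), (28,Y), (32,Y)
ranks: 6->1, 10->2, 11->3, 15->4, 17->5, 21->6, 26->7, 28->8.5, 28->8.5, 32->10
Step 2: Rank sum for X: R1 = 1 + 3 + 5 + 6 + 8.5 = 23.5.
Step 3: U_X = R1 - n1(n1+1)/2 = 23.5 - 5*6/2 = 23.5 - 15 = 8.5.
       U_Y = n1*n2 - U_X = 25 - 8.5 = 16.5.
Step 4: Ties are present, so use the tie-corrected normal approximation (with continuity correction) for the p-value.
Step 5: p-value = 0.463344; compare to alpha = 0.05. fail to reject H0.

U_X = 8.5, p = 0.463344, fail to reject H0 at alpha = 0.05.


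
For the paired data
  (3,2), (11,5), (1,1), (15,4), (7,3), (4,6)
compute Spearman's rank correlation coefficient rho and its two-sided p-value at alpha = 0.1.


Step 1: Rank x and y separately (midranks; no ties here).
rank(x): 3->2, 11->5, 1->1, 15->6, 7->4, 4->3
rank(y): 2->2, 5->5, 1->1, 4->4, 3->3, 6->6
Step 2: d_i = R_x(i) - R_y(i); compute d_i^2.
  (2-2)^2=0, (5-5)^2=0, (1-1)^2=0, (6-4)^2=4, (4-3)^2=1, (3-6)^2=9
sum(d^2) = 14.
Step 3: rho = 1 - 6*14 / (6*(6^2 - 1)) = 1 - 84/210 = 0.600000.
Step 4: Under H0, t = rho * sqrt((n-2)/(1-rho^2)) = 1.5000 ~ t(4).
Step 5: Two-sided p-value from the t-distribution with 4 df = 0.208000.
Step 6: alpha = 0.1. fail to reject H0.

rho = 0.6000, p = 0.208000, fail to reject H0 at alpha = 0.1.


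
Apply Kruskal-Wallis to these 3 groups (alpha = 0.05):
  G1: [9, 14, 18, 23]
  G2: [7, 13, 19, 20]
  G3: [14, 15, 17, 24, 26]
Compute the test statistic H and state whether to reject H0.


Step 1: Combine all N = 13 observations and assign midranks.
sorted (value, group, rank): (7,G2,1), (9,G1,2), (13,G2,3), (14,G1,4.5), (14,G3,4.5), (15,G3,6), (17,G3,7), (18,G1,8), (19,G2,9), (20,G2,10), (23,G1,11), (24,G3,12), (26,G3,13)
Step 2: Sum ranks within each group.
R_1 = 25.5 (n_1 = 4)
R_2 = 23 (n_2 = 4)
R_3 = 42.5 (n_3 = 5)
Step 3: H = 12/(N(N+1)) * sum(R_i^2/n_i) - 3(N+1)
     = 12/(13*14) * (25.5^2/4 + 23^2/4 + 42.5^2/5) - 3*14
     = 0.065934 * 656.062 - 42
     = 1.256868.
Step 4: Ties present; correction factor C = 1 - 6/(13^3 - 13) = 0.997253. Corrected H = 1.256868 / 0.997253 = 1.260331.
Step 5: Under H0, H ~ chi^2(2); p-value = 0.532504.
Step 6: alpha = 0.05. fail to reject H0.

H = 1.2603, df = 2, p = 0.532504, fail to reject H0.


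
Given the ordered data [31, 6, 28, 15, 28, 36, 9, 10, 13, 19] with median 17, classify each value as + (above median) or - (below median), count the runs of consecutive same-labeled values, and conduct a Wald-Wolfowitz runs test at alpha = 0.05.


Step 1: Compute median = 17; label A = above, B = below.
Labels in order: ABABAABBBA  (n_A = 5, n_B = 5)
Step 2: Count runs R = 7.
Step 3: Under H0 (random ordering), E[R] = 2*n_A*n_B/(n_A+n_B) + 1 = 2*5*5/10 + 1 = 6.0000.
        Var[R] = 2*n_A*n_B*(2*n_A*n_B - n_A - n_B) / ((n_A+n_B)^2 * (n_A+n_B-1)) = 2000/900 = 2.2222.
        SD[R] = 1.4907.
Step 4: Continuity-corrected z = (R - 0.5 - E[R]) / SD[R] = (7 - 0.5 - 6.0000) / 1.4907 = 0.3354.
Step 5: Two-sided p-value via normal approximation = 2*(1 - Phi(|z|)) = 0.737316.
Step 6: alpha = 0.05. fail to reject H0.

R = 7, z = 0.3354, p = 0.737316, fail to reject H0.


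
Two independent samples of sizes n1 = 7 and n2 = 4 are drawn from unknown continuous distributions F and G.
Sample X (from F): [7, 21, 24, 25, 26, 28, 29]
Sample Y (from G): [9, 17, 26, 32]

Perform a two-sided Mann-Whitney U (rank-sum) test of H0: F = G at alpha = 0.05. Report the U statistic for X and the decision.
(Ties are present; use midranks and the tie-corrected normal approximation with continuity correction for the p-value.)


Step 1: Combine and sort all 11 observations; assign midranks.
sorted (value, group): (7,X), (9,Y), (17,Y), (21,X), (24,X), (25,X), (26,X), (26,Y), (28,X), (29,X), (32,Y)
ranks: 7->1, 9->2, 17->3, 21->4, 24->5, 25->6, 26->7.5, 26->7.5, 28->9, 29->10, 32->11
Step 2: Rank sum for X: R1 = 1 + 4 + 5 + 6 + 7.5 + 9 + 10 = 42.5.
Step 3: U_X = R1 - n1(n1+1)/2 = 42.5 - 7*8/2 = 42.5 - 28 = 14.5.
       U_Y = n1*n2 - U_X = 28 - 14.5 = 13.5.
Step 4: Ties are present, so use the tie-corrected normal approximation (with continuity correction) for the p-value.
Step 5: p-value = 1.000000; compare to alpha = 0.05. fail to reject H0.

U_X = 14.5, p = 1.000000, fail to reject H0 at alpha = 0.05.


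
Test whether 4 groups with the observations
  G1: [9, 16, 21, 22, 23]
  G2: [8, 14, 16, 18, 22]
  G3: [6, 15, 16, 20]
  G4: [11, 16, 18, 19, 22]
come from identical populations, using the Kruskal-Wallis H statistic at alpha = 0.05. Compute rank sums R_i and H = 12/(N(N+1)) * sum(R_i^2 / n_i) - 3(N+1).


Step 1: Combine all N = 19 observations and assign midranks.
sorted (value, group, rank): (6,G3,1), (8,G2,2), (9,G1,3), (11,G4,4), (14,G2,5), (15,G3,6), (16,G1,8.5), (16,G2,8.5), (16,G3,8.5), (16,G4,8.5), (18,G2,11.5), (18,G4,11.5), (19,G4,13), (20,G3,14), (21,G1,15), (22,G1,17), (22,G2,17), (22,G4,17), (23,G1,19)
Step 2: Sum ranks within each group.
R_1 = 62.5 (n_1 = 5)
R_2 = 44 (n_2 = 5)
R_3 = 29.5 (n_3 = 4)
R_4 = 54 (n_4 = 5)
Step 3: H = 12/(N(N+1)) * sum(R_i^2/n_i) - 3(N+1)
     = 12/(19*20) * (62.5^2/5 + 44^2/5 + 29.5^2/4 + 54^2/5) - 3*20
     = 0.031579 * 1969.21 - 60
     = 2.185658.
Step 4: Ties present; correction factor C = 1 - 90/(19^3 - 19) = 0.986842. Corrected H = 2.185658 / 0.986842 = 2.214800.
Step 5: Under H0, H ~ chi^2(3); p-value = 0.529039.
Step 6: alpha = 0.05. fail to reject H0.

H = 2.2148, df = 3, p = 0.529039, fail to reject H0.


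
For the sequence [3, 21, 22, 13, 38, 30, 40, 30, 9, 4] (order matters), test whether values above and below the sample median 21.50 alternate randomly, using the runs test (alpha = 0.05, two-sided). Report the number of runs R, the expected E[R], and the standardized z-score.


Step 1: Compute median = 21.50; label A = above, B = below.
Labels in order: BBABAAAABB  (n_A = 5, n_B = 5)
Step 2: Count runs R = 5.
Step 3: Under H0 (random ordering), E[R] = 2*n_A*n_B/(n_A+n_B) + 1 = 2*5*5/10 + 1 = 6.0000.
        Var[R] = 2*n_A*n_B*(2*n_A*n_B - n_A - n_B) / ((n_A+n_B)^2 * (n_A+n_B-1)) = 2000/900 = 2.2222.
        SD[R] = 1.4907.
Step 4: Continuity-corrected z = (R + 0.5 - E[R]) / SD[R] = (5 + 0.5 - 6.0000) / 1.4907 = -0.3354.
Step 5: Two-sided p-value via normal approximation = 2*(1 - Phi(|z|)) = 0.737316.
Step 6: alpha = 0.05. fail to reject H0.

R = 5, z = -0.3354, p = 0.737316, fail to reject H0.


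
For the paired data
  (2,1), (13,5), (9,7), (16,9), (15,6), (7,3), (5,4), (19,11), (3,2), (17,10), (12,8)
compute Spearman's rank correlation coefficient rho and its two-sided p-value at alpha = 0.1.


Step 1: Rank x and y separately (midranks; no ties here).
rank(x): 2->1, 13->7, 9->5, 16->9, 15->8, 7->4, 5->3, 19->11, 3->2, 17->10, 12->6
rank(y): 1->1, 5->5, 7->7, 9->9, 6->6, 3->3, 4->4, 11->11, 2->2, 10->10, 8->8
Step 2: d_i = R_x(i) - R_y(i); compute d_i^2.
  (1-1)^2=0, (7-5)^2=4, (5-7)^2=4, (9-9)^2=0, (8-6)^2=4, (4-3)^2=1, (3-4)^2=1, (11-11)^2=0, (2-2)^2=0, (10-10)^2=0, (6-8)^2=4
sum(d^2) = 18.
Step 3: rho = 1 - 6*18 / (11*(11^2 - 1)) = 1 - 108/1320 = 0.918182.
Step 4: Under H0, t = rho * sqrt((n-2)/(1-rho^2)) = 6.9531 ~ t(9).
Step 5: Two-sided p-value from the t-distribution with 9 df = 0.000067.
Step 6: alpha = 0.1. reject H0.

rho = 0.9182, p = 0.000067, reject H0 at alpha = 0.1.


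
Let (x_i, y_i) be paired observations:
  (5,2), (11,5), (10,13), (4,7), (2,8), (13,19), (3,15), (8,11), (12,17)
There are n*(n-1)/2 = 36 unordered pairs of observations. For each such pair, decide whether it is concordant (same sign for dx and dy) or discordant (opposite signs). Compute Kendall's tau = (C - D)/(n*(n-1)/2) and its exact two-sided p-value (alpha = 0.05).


Step 1: Enumerate the 36 unordered pairs (i,j) with i<j and classify each by sign(x_j-x_i) * sign(y_j-y_i).
  (1,2):dx=+6,dy=+3->C; (1,3):dx=+5,dy=+11->C; (1,4):dx=-1,dy=+5->D; (1,5):dx=-3,dy=+6->D
  (1,6):dx=+8,dy=+17->C; (1,7):dx=-2,dy=+13->D; (1,8):dx=+3,dy=+9->C; (1,9):dx=+7,dy=+15->C
  (2,3):dx=-1,dy=+8->D; (2,4):dx=-7,dy=+2->D; (2,5):dx=-9,dy=+3->D; (2,6):dx=+2,dy=+14->C
  (2,7):dx=-8,dy=+10->D; (2,8):dx=-3,dy=+6->D; (2,9):dx=+1,dy=+12->C; (3,4):dx=-6,dy=-6->C
  (3,5):dx=-8,dy=-5->C; (3,6):dx=+3,dy=+6->C; (3,7):dx=-7,dy=+2->D; (3,8):dx=-2,dy=-2->C
  (3,9):dx=+2,dy=+4->C; (4,5):dx=-2,dy=+1->D; (4,6):dx=+9,dy=+12->C; (4,7):dx=-1,dy=+8->D
  (4,8):dx=+4,dy=+4->C; (4,9):dx=+8,dy=+10->C; (5,6):dx=+11,dy=+11->C; (5,7):dx=+1,dy=+7->C
  (5,8):dx=+6,dy=+3->C; (5,9):dx=+10,dy=+9->C; (6,7):dx=-10,dy=-4->C; (6,8):dx=-5,dy=-8->C
  (6,9):dx=-1,dy=-2->C; (7,8):dx=+5,dy=-4->D; (7,9):dx=+9,dy=+2->C; (8,9):dx=+4,dy=+6->C
Step 2: C = 24, D = 12, total pairs = 36.
Step 3: tau = (C - D)/(n(n-1)/2) = (24 - 12)/36 = 0.333333.
Step 4: Exact two-sided p-value (enumerate n! = 362880 permutations of y under H0): p = 0.259518.
Step 5: alpha = 0.05. fail to reject H0.

tau_b = 0.3333 (C=24, D=12), p = 0.259518, fail to reject H0.


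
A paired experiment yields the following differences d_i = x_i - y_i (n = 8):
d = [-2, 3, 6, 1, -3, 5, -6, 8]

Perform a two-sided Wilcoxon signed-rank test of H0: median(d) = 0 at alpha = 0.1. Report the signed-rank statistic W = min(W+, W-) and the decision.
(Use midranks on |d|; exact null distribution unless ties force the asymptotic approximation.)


Step 1: Drop any zero differences (none here) and take |d_i|.
|d| = [2, 3, 6, 1, 3, 5, 6, 8]
Step 2: Midrank |d_i| (ties get averaged ranks).
ranks: |2|->2, |3|->3.5, |6|->6.5, |1|->1, |3|->3.5, |5|->5, |6|->6.5, |8|->8
Step 3: Attach original signs; sum ranks with positive sign and with negative sign.
W+ = 3.5 + 6.5 + 1 + 5 + 8 = 24
W- = 2 + 3.5 + 6.5 = 12
(Check: W+ + W- = 36 should equal n(n+1)/2 = 36.)
Step 4: Test statistic W = min(W+, W-) = 12.
Step 5: Ties in |d|, so use the tie-corrected normal approximation.
        E[W] = n(n+1)/4 = 8*9/4 = 18.
        Tie groups: |d|=3 (t=2), |d|=6 (t=2); sum(t^3 - t) = 12.
        Var[W] = n(n+1)(2n+1)/24 - sum(t^3-t)/48 = 1224/24 - 12/48 = 50.75.
        z = (W - E[W]) / sqrt(Var[W]) = (12 - 18) / 7.1239 = -0.8422.
        Two-sided p = 2*Phi(z) = 0.399656.
Step 6: alpha = 0.1. fail to reject H0.

W+ = 24, W- = 12, W = min = 12, p = 0.399656, fail to reject H0.


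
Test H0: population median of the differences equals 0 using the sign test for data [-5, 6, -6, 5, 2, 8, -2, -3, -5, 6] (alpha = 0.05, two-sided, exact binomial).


Step 1: Discard zero differences. Original n = 10; n_eff = number of nonzero differences = 10.
Nonzero differences (with sign): -5, +6, -6, +5, +2, +8, -2, -3, -5, +6
Step 2: Count signs: positive = 5, negative = 5.
Step 3: Under H0: P(positive) = 0.5, so the number of positives S ~ Bin(10, 0.5).
Step 4: Two-sided exact p-value = sum of Bin(10,0.5) probabilities at or below the observed probability = 1.000000.
Step 5: alpha = 0.05. fail to reject H0.

n_eff = 10, pos = 5, neg = 5, p = 1.000000, fail to reject H0.


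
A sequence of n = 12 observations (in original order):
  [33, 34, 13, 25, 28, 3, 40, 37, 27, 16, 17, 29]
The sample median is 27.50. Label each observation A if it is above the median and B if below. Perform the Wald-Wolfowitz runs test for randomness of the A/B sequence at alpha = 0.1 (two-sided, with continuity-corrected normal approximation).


Step 1: Compute median = 27.50; label A = above, B = below.
Labels in order: AABBABAABBBA  (n_A = 6, n_B = 6)
Step 2: Count runs R = 7.
Step 3: Under H0 (random ordering), E[R] = 2*n_A*n_B/(n_A+n_B) + 1 = 2*6*6/12 + 1 = 7.0000.
        Var[R] = 2*n_A*n_B*(2*n_A*n_B - n_A - n_B) / ((n_A+n_B)^2 * (n_A+n_B-1)) = 4320/1584 = 2.7273.
        SD[R] = 1.6514.
Step 4: R = E[R], so z = 0 with no continuity correction.
Step 5: Two-sided p-value via normal approximation = 2*(1 - Phi(|z|)) = 1.000000.
Step 6: alpha = 0.1. fail to reject H0.

R = 7, z = 0.0000, p = 1.000000, fail to reject H0.


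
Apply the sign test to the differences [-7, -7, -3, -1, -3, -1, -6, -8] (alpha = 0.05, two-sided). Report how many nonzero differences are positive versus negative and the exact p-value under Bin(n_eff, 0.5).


Step 1: Discard zero differences. Original n = 8; n_eff = number of nonzero differences = 8.
Nonzero differences (with sign): -7, -7, -3, -1, -3, -1, -6, -8
Step 2: Count signs: positive = 0, negative = 8.
Step 3: Under H0: P(positive) = 0.5, so the number of positives S ~ Bin(8, 0.5).
Step 4: Two-sided exact p-value = sum of Bin(8,0.5) probabilities at or below the observed probability = 0.007812.
Step 5: alpha = 0.05. reject H0.

n_eff = 8, pos = 0, neg = 8, p = 0.007812, reject H0.
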